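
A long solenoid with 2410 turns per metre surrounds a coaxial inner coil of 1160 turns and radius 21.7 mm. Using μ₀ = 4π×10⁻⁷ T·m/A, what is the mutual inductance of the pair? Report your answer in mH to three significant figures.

M ≈ 5.20 mH

The outer solenoid produces a uniform field B₁ = μ₀n₁I₁ across the inner coil,
so the flux linkage is N₂Φ = N₂B₁A₂ = μ₀n₁N₂A₂·I₁, giving M = μ₀n₁N₂A₂.
A₂ = πr² = π(2.170×10^-2 m)² = 1.479×10^-3 m².
M = (4π×10⁻⁷)(2410)(1160)(1.479×10^-3) = 5.197×10^-3 H.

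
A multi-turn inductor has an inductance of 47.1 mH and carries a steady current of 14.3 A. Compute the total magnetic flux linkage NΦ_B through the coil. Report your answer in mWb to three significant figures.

NΦ_B ≈ 674 mWb

From L = NΦ_B/I, the flux linkage is NΦ_B = LI.
NΦ_B = (4.710×10^-2 H)(14.3 A) = 0.6735 Wb.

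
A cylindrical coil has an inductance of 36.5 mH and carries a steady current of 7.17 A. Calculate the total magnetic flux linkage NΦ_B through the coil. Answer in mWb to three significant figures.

From L = NΦ_B/I, the flux linkage is NΦ_B = LI.
NΦ_B = (3.650×10^-2 H)(7.17 A) = 0.2617 Wb.

NΦ_B ≈ 262 mWb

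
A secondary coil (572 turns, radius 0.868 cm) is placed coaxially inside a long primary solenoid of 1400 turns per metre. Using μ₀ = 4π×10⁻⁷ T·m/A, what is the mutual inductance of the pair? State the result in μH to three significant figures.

M ≈ 238 μH

The outer solenoid produces a uniform field B₁ = μ₀n₁I₁ across the inner coil,
so the flux linkage is N₂Φ = N₂B₁A₂ = μ₀n₁N₂A₂·I₁, giving M = μ₀n₁N₂A₂.
A₂ = πr² = π(8.680×10^-3 m)² = 2.367×10^-4 m².
M = (4π×10⁻⁷)(1400)(572)(2.367×10^-4) = 2.382×10^-4 H.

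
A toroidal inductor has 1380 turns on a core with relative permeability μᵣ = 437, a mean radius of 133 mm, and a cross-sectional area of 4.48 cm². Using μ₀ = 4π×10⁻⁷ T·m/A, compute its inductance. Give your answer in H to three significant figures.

For a thin toroid, L = μ₀μᵣN²A/(2πR).
L = (4π×10⁻⁷)(437)(1380)²(4.480×10^-4) / (2π×0.133 m) = 0.5607 H.

L ≈ 0.561 H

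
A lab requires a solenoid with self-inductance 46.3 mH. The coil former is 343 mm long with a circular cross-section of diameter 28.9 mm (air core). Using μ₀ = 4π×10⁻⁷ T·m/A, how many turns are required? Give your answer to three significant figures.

A = π(d/2)² = π(1.445×10^-2 m)² = 6.560×10^-4 m².
From L = μ₀N²A/ℓ, N = √(Lℓ / (μ₀A)).
N = √[(4.630×10^-2)(0.343) / ((4π×10⁻⁷)×6.560×10^-4)] = √(1.927×10^7) ≈ 4389.2.

N ≈ 4390 turns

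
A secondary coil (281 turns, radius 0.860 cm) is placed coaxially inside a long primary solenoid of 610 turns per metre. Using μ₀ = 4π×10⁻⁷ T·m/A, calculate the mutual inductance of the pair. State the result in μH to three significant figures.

M ≈ 50.0 μH

The outer solenoid produces a uniform field B₁ = μ₀n₁I₁ across the inner coil,
so the flux linkage is N₂Φ = N₂B₁A₂ = μ₀n₁N₂A₂·I₁, giving M = μ₀n₁N₂A₂.
A₂ = πr² = π(8.600×10^-3 m)² = 2.324×10^-4 m².
M = (4π×10⁻⁷)(610)(281)(2.324×10^-4) = 5.0049×10^-5 H.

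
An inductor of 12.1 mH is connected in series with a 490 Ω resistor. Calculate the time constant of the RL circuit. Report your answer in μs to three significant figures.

τ = L/R = (1.210×10^-2 H)/(490 Ω) = 2.469×10^-5 s.

τ ≈ 24.7 μs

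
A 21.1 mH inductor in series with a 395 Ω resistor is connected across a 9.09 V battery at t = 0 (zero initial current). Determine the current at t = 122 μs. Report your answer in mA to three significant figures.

I ≈ 20.7 mA

τ = L/R = 2.110×10^-2/395 = 5.342×10^-5 s; final current I_∞ = ε/R = 9.09/395 = 2.301×10^-2 A.
I(t) = I_∞(1 − e^(−t/τ)) with t/τ = 2.284.
I = (2.301×10^-2)(1 − e^(−2.284)) = 2.067×10^-2 A.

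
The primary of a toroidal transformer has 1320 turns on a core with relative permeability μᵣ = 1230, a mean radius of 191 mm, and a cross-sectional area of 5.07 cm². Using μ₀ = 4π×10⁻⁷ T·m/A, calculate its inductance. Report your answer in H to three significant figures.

L ≈ 1.14 H

For a thin toroid, L = μ₀μᵣN²A/(2πR).
L = (4π×10⁻⁷)(1230)(1320)²(5.070×10^-4) / (2π×0.191 m) = 1.138 H.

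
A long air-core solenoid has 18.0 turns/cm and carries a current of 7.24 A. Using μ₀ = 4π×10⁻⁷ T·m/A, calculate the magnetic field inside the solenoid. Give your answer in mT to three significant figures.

B ≈ 16.4 mT

Inside a long solenoid, B = μ₀nI.
B = (4π×10⁻⁷)(1.800×10^3 m⁻¹)(7.24 A) = 1.638×10^-2 T.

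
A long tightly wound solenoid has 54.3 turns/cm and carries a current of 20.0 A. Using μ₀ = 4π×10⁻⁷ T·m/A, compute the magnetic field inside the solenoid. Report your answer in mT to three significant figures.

Inside a long solenoid, B = μ₀nI.
B = (4π×10⁻⁷)(5.430×10^3 m⁻¹)(20.0 A) = 0.13647 T.

B ≈ 136 mT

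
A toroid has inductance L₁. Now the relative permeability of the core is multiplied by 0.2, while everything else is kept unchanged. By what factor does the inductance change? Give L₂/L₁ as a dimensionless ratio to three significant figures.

L₂/L₁ = 0.200

For a toroid, L ∝ μᵣN²A/R.
L₂/L₁ = (0.2) = 0.200.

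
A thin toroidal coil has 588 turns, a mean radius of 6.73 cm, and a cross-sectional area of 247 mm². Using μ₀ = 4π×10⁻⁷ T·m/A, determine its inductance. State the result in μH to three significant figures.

L ≈ 254 μH

For a thin toroid, L = μ₀N²A/(2πR).
L = (4π×10⁻⁷)(588)²(2.470×10^-4) / (2π×6.730×10^-2 m) = 2.538×10^-4 H.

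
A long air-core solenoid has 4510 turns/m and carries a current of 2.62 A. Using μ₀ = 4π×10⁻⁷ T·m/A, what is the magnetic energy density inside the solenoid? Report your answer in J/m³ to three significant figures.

B = μ₀nI = (4π×10⁻⁷)(4.510×10^3)(2.62) = 1.4849×10^-2 T.
u = B²/(2μ₀) = (1.4849×10^-2)²/(2×4π×10⁻⁷) = 87.73 J/m³.

u ≈ 87.7 J/m³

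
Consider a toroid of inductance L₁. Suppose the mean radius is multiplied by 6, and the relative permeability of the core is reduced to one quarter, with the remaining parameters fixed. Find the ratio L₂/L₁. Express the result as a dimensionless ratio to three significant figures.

L₂/L₁ = 0.0417

For a toroid, L ∝ μᵣN²A/R.
L₂/L₁ = (6)^-1 × (0.25) = 0.0417.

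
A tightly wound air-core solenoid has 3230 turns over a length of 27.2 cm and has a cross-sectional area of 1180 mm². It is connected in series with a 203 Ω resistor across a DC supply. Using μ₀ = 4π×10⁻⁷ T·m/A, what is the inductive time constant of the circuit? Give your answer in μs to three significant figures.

τ ≈ 280 μs

A = 1180 mm² = 1.180×10^-3 m².
L = μ₀N²A/ℓ = (4π×10⁻⁷)(3230)²(1.180×10^-3)/(0.272) = 5.688×10^-2 H.
τ = L/R = (5.688×10^-2)/(203) = 2.802×10^-4 s.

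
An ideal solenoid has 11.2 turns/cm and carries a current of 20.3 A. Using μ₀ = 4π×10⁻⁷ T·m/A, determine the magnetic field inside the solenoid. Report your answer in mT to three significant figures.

Inside a long solenoid, B = μ₀nI.
B = (4π×10⁻⁷)(1.120×10^3 m⁻¹)(20.3 A) = 2.857×10^-2 T.

B ≈ 28.6 mT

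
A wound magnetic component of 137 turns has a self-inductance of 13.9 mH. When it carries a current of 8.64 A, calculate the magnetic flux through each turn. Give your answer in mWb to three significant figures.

From L = NΦ_B/I, the flux per turn is Φ_B = LI/N.
Φ_B = (1.390×10^-2 H)(8.64 A)/137 = 8.766×10^-4 Wb.

Φ_B ≈ 0.877 mWb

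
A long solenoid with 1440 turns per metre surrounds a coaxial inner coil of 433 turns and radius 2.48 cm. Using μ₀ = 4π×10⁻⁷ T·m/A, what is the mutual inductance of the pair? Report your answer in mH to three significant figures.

The outer solenoid produces a uniform field B₁ = μ₀n₁I₁ across the inner coil,
so the flux linkage is N₂Φ = N₂B₁A₂ = μ₀n₁N₂A₂·I₁, giving M = μ₀n₁N₂A₂.
A₂ = πr² = π(2.480×10^-2 m)² = 1.932×10^-3 m².
M = (4π×10⁻⁷)(1440)(433)(1.932×10^-3) = 1.514×10^-3 H.

M ≈ 1.51 mH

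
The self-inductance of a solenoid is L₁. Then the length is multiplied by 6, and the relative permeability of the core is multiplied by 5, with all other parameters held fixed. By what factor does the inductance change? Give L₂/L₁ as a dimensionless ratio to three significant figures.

L₂/L₁ = 0.833

For a solenoid, L ∝ μᵣN²A/ℓ.
L₂/L₁ = (6)^-1 × (5) = 0.833.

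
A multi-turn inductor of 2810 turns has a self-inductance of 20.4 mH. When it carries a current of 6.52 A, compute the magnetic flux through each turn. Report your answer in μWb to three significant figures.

From L = NΦ_B/I, the flux per turn is Φ_B = LI/N.
Φ_B = (2.040×10^-2 H)(6.52 A)/2810 = 4.733×10^-5 Wb.

Φ_B ≈ 47.3 μWb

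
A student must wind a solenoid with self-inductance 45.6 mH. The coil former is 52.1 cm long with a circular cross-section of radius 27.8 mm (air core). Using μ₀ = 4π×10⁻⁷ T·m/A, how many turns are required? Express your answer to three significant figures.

A = πr² = π(2.780×10^-2 m)² = 2.428×10^-3 m².
From L = μ₀N²A/ℓ, N = √(Lℓ / (μ₀A)).
N = √[(4.560×10^-2)(0.521) / ((4π×10⁻⁷)×2.428×10^-3)] = √(7.787×10^6) ≈ 2790.5.

N ≈ 2790 turns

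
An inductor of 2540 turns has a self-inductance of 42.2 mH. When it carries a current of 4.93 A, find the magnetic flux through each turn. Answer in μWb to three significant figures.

From L = NΦ_B/I, the flux per turn is Φ_B = LI/N.
Φ_B = (4.220×10^-2 H)(4.93 A)/2540 = 8.191×10^-5 Wb.

Φ_B ≈ 81.9 μWb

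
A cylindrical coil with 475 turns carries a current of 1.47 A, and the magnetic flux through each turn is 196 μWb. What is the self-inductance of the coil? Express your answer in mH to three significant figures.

L ≈ 63.3 mH

Self-inductance is defined by L = NΦ_B/I (flux linkage over current).
L = (475)(1.960×10^-4 Wb)/(1.47 A) = 6.333×10^-2 H.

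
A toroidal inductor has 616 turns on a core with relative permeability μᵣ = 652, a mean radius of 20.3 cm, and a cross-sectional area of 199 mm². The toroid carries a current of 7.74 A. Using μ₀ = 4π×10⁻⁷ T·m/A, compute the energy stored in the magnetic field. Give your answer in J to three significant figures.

L = μ₀μᵣN²A/(2πR) = (4π×10⁻⁷)(652)(616)²(1.990×10^-4)/(2π×0.203) = 4.851×10^-2 H.
U = ½LI² = ½(4.851×10^-2)(7.74)² = 1.453 J.

U ≈ 1.45 J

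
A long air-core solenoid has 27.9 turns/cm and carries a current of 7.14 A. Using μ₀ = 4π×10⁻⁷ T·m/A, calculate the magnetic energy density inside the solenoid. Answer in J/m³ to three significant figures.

B = μ₀nI = (4π×10⁻⁷)(2.790×10^3)(7.14) = 2.503×10^-2 T.
u = B²/(2μ₀) = (2.503×10^-2)²/(2×4π×10⁻⁷) = 249.3 J/m³.

u ≈ 249 J/m³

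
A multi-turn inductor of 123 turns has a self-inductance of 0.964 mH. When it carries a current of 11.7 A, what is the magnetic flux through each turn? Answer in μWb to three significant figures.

Φ_B ≈ 91.7 μWb

From L = NΦ_B/I, the flux per turn is Φ_B = LI/N.
Φ_B = (9.640×10^-4 H)(11.7 A)/123 = 9.170×10^-5 Wb.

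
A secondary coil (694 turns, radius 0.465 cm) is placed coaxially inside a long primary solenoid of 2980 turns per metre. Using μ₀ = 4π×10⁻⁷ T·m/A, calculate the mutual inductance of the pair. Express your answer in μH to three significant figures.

The outer solenoid produces a uniform field B₁ = μ₀n₁I₁ across the inner coil,
so the flux linkage is N₂Φ = N₂B₁A₂ = μ₀n₁N₂A₂·I₁, giving M = μ₀n₁N₂A₂.
A₂ = πr² = π(4.650×10^-3 m)² = 6.793×10^-5 m².
M = (4π×10⁻⁷)(2980)(694)(6.793×10^-5) = 1.765×10^-4 H.

M ≈ 177 μH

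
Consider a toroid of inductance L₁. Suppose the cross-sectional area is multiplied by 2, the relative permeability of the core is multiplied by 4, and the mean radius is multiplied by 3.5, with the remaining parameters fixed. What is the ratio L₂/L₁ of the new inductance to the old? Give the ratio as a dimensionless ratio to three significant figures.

For a toroid, L ∝ μᵣN²A/R.
L₂/L₁ = (2) × (4) × (3.5)^-1 = 2.29.

L₂/L₁ = 2.29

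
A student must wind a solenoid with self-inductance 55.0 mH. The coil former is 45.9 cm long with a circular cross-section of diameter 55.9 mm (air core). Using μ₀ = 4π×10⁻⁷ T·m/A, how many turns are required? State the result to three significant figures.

A = π(d/2)² = π(2.795×10^-2 m)² = 2.454×10^-3 m².
From L = μ₀N²A/ℓ, N = √(Lℓ / (μ₀A)).
N = √[(5.500×10^-2)(0.459) / ((4π×10⁻⁷)×2.454×10^-3)] = √(8.186×10^6) ≈ 2861.1.

N ≈ 2860 turns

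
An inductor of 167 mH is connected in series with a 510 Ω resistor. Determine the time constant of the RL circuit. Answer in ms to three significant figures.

τ = L/R = (0.167 H)/(510 Ω) = 3.2745×10^-4 s.

τ ≈ 0.327 ms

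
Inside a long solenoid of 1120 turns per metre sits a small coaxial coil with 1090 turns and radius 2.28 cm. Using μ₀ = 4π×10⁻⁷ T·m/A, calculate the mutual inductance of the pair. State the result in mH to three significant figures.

M ≈ 2.51 mH

The outer solenoid produces a uniform field B₁ = μ₀n₁I₁ across the inner coil,
so the flux linkage is N₂Φ = N₂B₁A₂ = μ₀n₁N₂A₂·I₁, giving M = μ₀n₁N₂A₂.
A₂ = πr² = π(2.280×10^-2 m)² = 1.633×10^-3 m².
M = (4π×10⁻⁷)(1120)(1090)(1.633×10^-3) = 2.505×10^-3 H.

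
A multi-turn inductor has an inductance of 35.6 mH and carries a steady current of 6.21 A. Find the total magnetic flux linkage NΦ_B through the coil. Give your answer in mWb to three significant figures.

NΦ_B ≈ 221 mWb

From L = NΦ_B/I, the flux linkage is NΦ_B = LI.
NΦ_B = (3.560×10^-2 H)(6.21 A) = 0.2211 Wb.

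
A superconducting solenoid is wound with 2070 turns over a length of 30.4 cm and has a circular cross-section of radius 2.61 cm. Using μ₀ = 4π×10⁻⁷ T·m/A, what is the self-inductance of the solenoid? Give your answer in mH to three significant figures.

L ≈ 37.9 mH

A = πr² = π(2.610×10^-2 m)² = 2.140×10^-3 m².
For a long solenoid, L = μ₀N²A/ℓ.
L = (4π×10⁻⁷)(2070)²(2.140×10^-3)/(0.304 m) = 3.791×10^-2 H.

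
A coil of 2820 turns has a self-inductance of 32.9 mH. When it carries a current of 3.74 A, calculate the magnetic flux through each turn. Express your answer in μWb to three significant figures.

Φ_B ≈ 43.6 μWb

From L = NΦ_B/I, the flux per turn is Φ_B = LI/N.
Φ_B = (3.290×10^-2 H)(3.74 A)/2820 = 4.363×10^-5 Wb.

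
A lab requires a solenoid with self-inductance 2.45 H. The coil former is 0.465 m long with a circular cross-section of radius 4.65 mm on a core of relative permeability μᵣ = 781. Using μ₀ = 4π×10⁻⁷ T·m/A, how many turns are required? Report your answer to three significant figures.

A = πr² = π(4.650×10^-3 m)² = 6.793×10^-5 m².
From L = μ₀μᵣN²A/ℓ, N = √(Lℓ / (μ₀μᵣA)).
N = √[(2.45)(0.465) / ((4π×10⁻⁷)(781)×6.793×10^-5)] = √(1.709×10^7) ≈ 4133.8.

N ≈ 4130 turns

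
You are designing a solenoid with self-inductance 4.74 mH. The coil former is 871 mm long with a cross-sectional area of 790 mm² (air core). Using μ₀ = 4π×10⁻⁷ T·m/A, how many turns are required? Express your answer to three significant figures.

A = 790 mm² = 7.900×10^-4 m².
From L = μ₀N²A/ℓ, N = √(Lℓ / (μ₀A)).
N = √[(4.740×10^-3)(0.871) / ((4π×10⁻⁷)×7.900×10^-4)] = √(4.159×10^6) ≈ 2039.3.

N ≈ 2040 turns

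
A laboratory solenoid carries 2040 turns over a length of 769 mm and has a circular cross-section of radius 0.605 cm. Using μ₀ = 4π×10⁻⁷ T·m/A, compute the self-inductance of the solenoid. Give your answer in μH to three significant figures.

L ≈ 782 μH

A = πr² = π(6.050×10^-3 m)² = 1.150×10^-4 m².
For a long solenoid, L = μ₀N²A/ℓ.
L = (4π×10⁻⁷)(2040)²(1.150×10^-4)/(0.769 m) = 7.820×10^-4 H.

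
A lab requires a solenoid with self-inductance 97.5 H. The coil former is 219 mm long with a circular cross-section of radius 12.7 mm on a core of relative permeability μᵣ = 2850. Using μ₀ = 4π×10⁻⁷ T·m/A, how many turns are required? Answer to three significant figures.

A = πr² = π(1.270×10^-2 m)² = 5.067×10^-4 m².
From L = μ₀μᵣN²A/ℓ, N = √(Lℓ / (μ₀μᵣA)).
N = √[(97.5)(0.219) / ((4π×10⁻⁷)(2850)×5.067×10^-4)] = √(1.177×10^7) ≈ 3430.2.

N ≈ 3430 turns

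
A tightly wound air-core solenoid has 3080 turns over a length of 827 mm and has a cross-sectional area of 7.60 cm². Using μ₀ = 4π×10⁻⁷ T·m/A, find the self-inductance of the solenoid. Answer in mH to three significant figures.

A = 7.60 cm² = 7.600×10^-4 m².
For a long solenoid, L = μ₀N²A/ℓ.
L = (4π×10⁻⁷)(3080)²(7.600×10^-4)/(0.827 m) = 1.096×10^-2 H.

L ≈ 11.0 mH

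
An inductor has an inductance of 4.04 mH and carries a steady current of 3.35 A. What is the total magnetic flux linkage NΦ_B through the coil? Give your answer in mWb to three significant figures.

From L = NΦ_B/I, the flux linkage is NΦ_B = LI.
NΦ_B = (4.040×10^-3 H)(3.35 A) = 1.353×10^-2 Wb.

NΦ_B ≈ 13.5 mWb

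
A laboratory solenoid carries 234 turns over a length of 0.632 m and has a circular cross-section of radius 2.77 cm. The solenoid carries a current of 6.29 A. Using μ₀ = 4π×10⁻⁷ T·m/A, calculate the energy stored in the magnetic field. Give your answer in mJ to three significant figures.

U ≈ 5.19 mJ

A = πr² = π(2.770×10^-2 m)² = 2.411×10^-3 m².
L = μ₀N²A/ℓ = (4π×10⁻⁷)(234)²(2.411×10^-3)/(0.632) = 2.624×10^-4 H.
U = ½LI² = ½(2.624×10^-4)(6.29)² = 5.192×10^-3 J.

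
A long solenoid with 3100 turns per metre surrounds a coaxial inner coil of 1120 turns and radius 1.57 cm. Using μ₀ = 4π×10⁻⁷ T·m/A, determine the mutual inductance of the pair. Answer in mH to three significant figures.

The outer solenoid produces a uniform field B₁ = μ₀n₁I₁ across the inner coil,
so the flux linkage is N₂Φ = N₂B₁A₂ = μ₀n₁N₂A₂·I₁, giving M = μ₀n₁N₂A₂.
A₂ = πr² = π(1.570×10^-2 m)² = 7.744×10^-4 m².
M = (4π×10⁻⁷)(3100)(1120)(7.744×10^-4) = 3.379×10^-3 H.

M ≈ 3.38 mH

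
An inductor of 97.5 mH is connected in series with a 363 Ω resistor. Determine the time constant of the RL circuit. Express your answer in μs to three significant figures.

τ = L/R = (9.750×10^-2 H)/(363 Ω) = 2.686×10^-4 s.

τ ≈ 269 μs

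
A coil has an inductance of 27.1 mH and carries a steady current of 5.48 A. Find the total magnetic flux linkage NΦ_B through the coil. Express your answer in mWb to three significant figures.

From L = NΦ_B/I, the flux linkage is NΦ_B = LI.
NΦ_B = (2.710×10^-2 H)(5.48 A) = 0.1485 Wb.

NΦ_B ≈ 149 mWb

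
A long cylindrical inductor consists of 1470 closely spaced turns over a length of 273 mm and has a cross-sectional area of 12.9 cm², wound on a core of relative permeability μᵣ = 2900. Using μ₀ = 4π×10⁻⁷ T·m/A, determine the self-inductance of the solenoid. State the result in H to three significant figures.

L ≈ 37.2 H

A = 12.9 cm² = 1.290×10^-3 m².
For a long solenoid, L = μ₀μᵣN²A/ℓ.
L = (4π×10⁻⁷)(2900)(1470)²(1.290×10^-3)/(0.273 m) = 37.21 H.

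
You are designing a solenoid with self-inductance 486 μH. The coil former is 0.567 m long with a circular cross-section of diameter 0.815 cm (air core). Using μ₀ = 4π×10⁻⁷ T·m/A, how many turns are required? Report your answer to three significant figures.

A = π(d/2)² = π(4.075×10^-3 m)² = 5.217×10^-5 m².
From L = μ₀N²A/ℓ, N = √(Lℓ / (μ₀A)).
N = √[(4.860×10^-4)(0.567) / ((4π×10⁻⁷)×5.217×10^-5)] = √(4.203×10^6) ≈ 2050.2.

N ≈ 2050 turns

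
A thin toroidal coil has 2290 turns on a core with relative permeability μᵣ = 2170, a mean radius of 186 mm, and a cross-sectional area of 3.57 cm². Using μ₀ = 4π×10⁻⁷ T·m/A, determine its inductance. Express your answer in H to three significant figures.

L ≈ 4.37 H

For a thin toroid, L = μ₀μᵣN²A/(2πR).
L = (4π×10⁻⁷)(2170)(2290)²(3.570×10^-4) / (2π×0.186 m) = 4.368 H.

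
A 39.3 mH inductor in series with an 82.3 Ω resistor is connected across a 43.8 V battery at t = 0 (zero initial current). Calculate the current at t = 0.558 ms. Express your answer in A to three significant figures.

I ≈ 0.367 A

τ = L/R = 3.930×10^-2/82.3 = 4.775×10^-4 s; final current I_∞ = ε/R = 43.8/82.3 = 0.5322 A.
I(t) = I_∞(1 − e^(−t/τ)) with t/τ = 1.169.
I = (0.5322)(1 − e^(−1.169)) = 0.3668 A.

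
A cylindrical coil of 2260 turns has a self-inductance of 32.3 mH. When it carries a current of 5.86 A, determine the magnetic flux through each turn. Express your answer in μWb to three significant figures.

From L = NΦ_B/I, the flux per turn is Φ_B = LI/N.
Φ_B = (3.230×10^-2 H)(5.86 A)/2260 = 8.375×10^-5 Wb.

Φ_B ≈ 83.8 μWb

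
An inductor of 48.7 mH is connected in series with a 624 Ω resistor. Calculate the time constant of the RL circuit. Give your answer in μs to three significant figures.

τ ≈ 78.0 μs

τ = L/R = (4.870×10^-2 H)/(624 Ω) = 7.804×10^-5 s.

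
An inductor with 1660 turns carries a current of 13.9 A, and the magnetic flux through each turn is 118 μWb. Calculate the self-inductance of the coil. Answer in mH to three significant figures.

Self-inductance is defined by L = NΦ_B/I (flux linkage over current).
L = (1660)(1.180×10^-4 Wb)/(13.9 A) = 1.409×10^-2 H.

L ≈ 14.1 mH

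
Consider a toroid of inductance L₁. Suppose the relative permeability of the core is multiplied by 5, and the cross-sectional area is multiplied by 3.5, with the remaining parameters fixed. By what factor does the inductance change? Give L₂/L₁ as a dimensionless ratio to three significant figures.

For a toroid, L ∝ μᵣN²A/R.
L₂/L₁ = (5) × (3.5) = 17.5.

L₂/L₁ = 17.5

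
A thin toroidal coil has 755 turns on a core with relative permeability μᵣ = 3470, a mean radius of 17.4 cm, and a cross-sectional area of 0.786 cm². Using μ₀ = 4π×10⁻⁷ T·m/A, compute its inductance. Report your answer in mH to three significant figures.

L ≈ 179 mH

For a thin toroid, L = μ₀μᵣN²A/(2πR).
L = (4π×10⁻⁷)(3470)(755)²(7.860×10^-5) / (2π×0.174 m) = 0.1787 H.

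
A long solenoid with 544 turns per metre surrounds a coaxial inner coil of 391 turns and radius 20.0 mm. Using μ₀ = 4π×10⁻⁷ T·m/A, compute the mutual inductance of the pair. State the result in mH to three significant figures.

The outer solenoid produces a uniform field B₁ = μ₀n₁I₁ across the inner coil,
so the flux linkage is N₂Φ = N₂B₁A₂ = μ₀n₁N₂A₂·I₁, giving M = μ₀n₁N₂A₂.
A₂ = πr² = π(2.000×10^-2 m)² = 1.257×10^-3 m².
M = (4π×10⁻⁷)(544)(391)(1.257×10^-3) = 3.359×10^-4 H.

M ≈ 0.336 mH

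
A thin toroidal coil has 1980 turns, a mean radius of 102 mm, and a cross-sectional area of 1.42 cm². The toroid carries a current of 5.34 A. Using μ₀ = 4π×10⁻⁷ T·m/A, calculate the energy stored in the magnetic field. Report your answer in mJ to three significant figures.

U ≈ 15.6 mJ

L = μ₀N²A/(2πR) = (4π×10⁻⁷)(1980)²(1.420×10^-4)/(2π×0.102) = 1.092×10^-3 H.
U = ½LI² = ½(1.092×10^-3)(5.34)² = 1.556×10^-2 J.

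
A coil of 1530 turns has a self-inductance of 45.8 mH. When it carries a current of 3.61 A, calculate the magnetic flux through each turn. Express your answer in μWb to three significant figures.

Φ_B ≈ 108 μWb

From L = NΦ_B/I, the flux per turn is Φ_B = LI/N.
Φ_B = (4.580×10^-2 H)(3.61 A)/1530 = 1.081×10^-4 Wb.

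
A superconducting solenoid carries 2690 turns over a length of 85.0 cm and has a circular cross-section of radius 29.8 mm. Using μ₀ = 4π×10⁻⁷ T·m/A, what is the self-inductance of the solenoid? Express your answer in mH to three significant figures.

L ≈ 29.8 mH

A = πr² = π(2.980×10^-2 m)² = 2.790×10^-3 m².
For a long solenoid, L = μ₀N²A/ℓ.
L = (4π×10⁻⁷)(2690)²(2.790×10^-3)/(0.85 m) = 2.9845×10^-2 H.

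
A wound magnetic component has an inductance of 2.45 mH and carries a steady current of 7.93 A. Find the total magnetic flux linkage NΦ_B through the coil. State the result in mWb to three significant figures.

NΦ_B ≈ 19.4 mWb

From L = NΦ_B/I, the flux linkage is NΦ_B = LI.
NΦ_B = (2.450×10^-3 H)(7.93 A) = 1.943×10^-2 Wb.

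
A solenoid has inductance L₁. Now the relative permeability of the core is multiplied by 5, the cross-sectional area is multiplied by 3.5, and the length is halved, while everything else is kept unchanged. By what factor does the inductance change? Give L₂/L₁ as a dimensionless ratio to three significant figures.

For a solenoid, L ∝ μᵣN²A/ℓ.
L₂/L₁ = (5) × (3.5) × (0.5)^-1 = 35.0.

L₂/L₁ = 35.0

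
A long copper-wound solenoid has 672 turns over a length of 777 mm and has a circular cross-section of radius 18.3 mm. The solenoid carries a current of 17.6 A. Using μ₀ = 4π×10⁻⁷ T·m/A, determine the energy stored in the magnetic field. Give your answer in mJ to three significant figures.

U ≈ 119 mJ

A = πr² = π(1.830×10^-2 m)² = 1.052×10^-3 m².
L = μ₀N²A/ℓ = (4π×10⁻⁷)(672)²(1.052×10^-3)/(0.777) = 7.684×10^-4 H.
U = ½LI² = ½(7.684×10^-4)(17.6)² = 0.119 J.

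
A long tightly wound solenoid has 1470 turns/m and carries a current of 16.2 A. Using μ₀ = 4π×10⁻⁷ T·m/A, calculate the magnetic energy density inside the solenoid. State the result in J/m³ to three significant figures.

B = μ₀nI = (4π×10⁻⁷)(1.470×10^3)(16.2) = 2.993×10^-2 T.
u = B²/(2μ₀) = (2.993×10^-2)²/(2×4π×10⁻⁷) = 356.3 J/m³.

u ≈ 356 J/m³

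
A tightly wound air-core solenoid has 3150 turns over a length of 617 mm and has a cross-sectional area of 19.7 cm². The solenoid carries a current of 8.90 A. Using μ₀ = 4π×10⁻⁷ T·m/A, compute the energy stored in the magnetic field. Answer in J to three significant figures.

U ≈ 1.58 J

A = 19.7 cm² = 1.970×10^-3 m².
L = μ₀N²A/ℓ = (4π×10⁻⁷)(3150)²(1.970×10^-3)/(0.617) = 3.981×10^-2 H.
U = ½LI² = ½(3.981×10^-2)(8.90)² = 1.577 J.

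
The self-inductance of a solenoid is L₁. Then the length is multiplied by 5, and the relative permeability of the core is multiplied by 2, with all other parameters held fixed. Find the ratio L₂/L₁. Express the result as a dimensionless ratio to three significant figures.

L₂/L₁ = 0.400

For a solenoid, L ∝ μᵣN²A/ℓ.
L₂/L₁ = (5)^-1 × (2) = 0.400.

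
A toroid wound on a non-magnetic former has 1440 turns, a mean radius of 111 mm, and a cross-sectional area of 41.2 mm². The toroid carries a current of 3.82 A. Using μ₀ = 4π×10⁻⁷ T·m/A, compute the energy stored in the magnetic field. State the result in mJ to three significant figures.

L = μ₀N²A/(2πR) = (4π×10⁻⁷)(1440)²(4.120×10^-5)/(2π×0.111) = 1.539×10^-4 H.
U = ½LI² = ½(1.539×10^-4)(3.82)² = 1.123×10^-3 J.

U ≈ 1.12 mJ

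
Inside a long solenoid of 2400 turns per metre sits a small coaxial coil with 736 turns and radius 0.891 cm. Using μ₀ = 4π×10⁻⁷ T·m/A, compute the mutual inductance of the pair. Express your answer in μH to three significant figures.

The outer solenoid produces a uniform field B₁ = μ₀n₁I₁ across the inner coil,
so the flux linkage is N₂Φ = N₂B₁A₂ = μ₀n₁N₂A₂·I₁, giving M = μ₀n₁N₂A₂.
A₂ = πr² = π(8.910×10^-3 m)² = 2.494×10^-4 m².
M = (4π×10⁻⁷)(2400)(736)(2.494×10^-4) = 5.536×10^-4 H.

M ≈ 554 μH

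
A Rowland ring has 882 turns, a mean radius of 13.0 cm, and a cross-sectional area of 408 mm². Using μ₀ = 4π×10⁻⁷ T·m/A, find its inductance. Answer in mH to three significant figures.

L ≈ 0.488 mH

For a thin toroid, L = μ₀N²A/(2πR).
L = (4π×10⁻⁷)(882)²(4.080×10^-4) / (2π×0.13 m) = 4.883×10^-4 H.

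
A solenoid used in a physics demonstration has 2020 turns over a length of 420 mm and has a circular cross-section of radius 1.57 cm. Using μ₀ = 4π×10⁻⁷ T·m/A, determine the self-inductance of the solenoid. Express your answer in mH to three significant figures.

A = πr² = π(1.570×10^-2 m)² = 7.744×10^-4 m².
For a long solenoid, L = μ₀N²A/ℓ.
L = (4π×10⁻⁷)(2020)²(7.744×10^-4)/(0.42 m) = 9.454×10^-3 H.

L ≈ 9.45 mH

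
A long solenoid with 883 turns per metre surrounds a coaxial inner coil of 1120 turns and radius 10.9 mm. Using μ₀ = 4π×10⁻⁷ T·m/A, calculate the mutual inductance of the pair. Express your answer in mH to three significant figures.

M ≈ 0.464 mH

The outer solenoid produces a uniform field B₁ = μ₀n₁I₁ across the inner coil,
so the flux linkage is N₂Φ = N₂B₁A₂ = μ₀n₁N₂A₂·I₁, giving M = μ₀n₁N₂A₂.
A₂ = πr² = π(1.090×10^-2 m)² = 3.733×10^-4 m².
M = (4π×10⁻⁷)(883)(1120)(3.733×10^-4) = 4.639×10^-4 H.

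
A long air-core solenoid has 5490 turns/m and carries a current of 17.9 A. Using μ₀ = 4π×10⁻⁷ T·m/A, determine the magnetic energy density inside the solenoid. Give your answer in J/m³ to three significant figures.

B = μ₀nI = (4π×10⁻⁷)(5.490×10^3)(17.9) = 0.12349 T.
u = B²/(2μ₀) = (0.12349)²/(2×4π×10⁻⁷) = 6.068×10^3 J/m³.

u ≈ 6070 J/m³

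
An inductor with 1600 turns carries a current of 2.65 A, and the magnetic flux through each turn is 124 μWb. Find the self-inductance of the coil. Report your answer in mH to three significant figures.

Self-inductance is defined by L = NΦ_B/I (flux linkage over current).
L = (1600)(1.240×10^-4 Wb)/(2.65 A) = 7.487×10^-2 H.

L ≈ 74.9 mH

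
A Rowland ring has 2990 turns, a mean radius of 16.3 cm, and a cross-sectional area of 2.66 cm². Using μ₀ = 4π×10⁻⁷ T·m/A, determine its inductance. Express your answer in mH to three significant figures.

L ≈ 2.92 mH

For a thin toroid, L = μ₀N²A/(2πR).
L = (4π×10⁻⁷)(2990)²(2.660×10^-4) / (2π×0.163 m) = 2.918×10^-3 H.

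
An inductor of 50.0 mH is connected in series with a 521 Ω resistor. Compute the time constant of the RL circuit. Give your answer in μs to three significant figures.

τ ≈ 96.0 μs

τ = L/R = (5.000×10^-2 H)/(521 Ω) = 9.597×10^-5 s.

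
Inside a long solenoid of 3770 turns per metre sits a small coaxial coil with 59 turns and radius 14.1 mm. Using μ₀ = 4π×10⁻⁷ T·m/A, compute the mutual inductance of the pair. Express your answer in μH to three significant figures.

The outer solenoid produces a uniform field B₁ = μ₀n₁I₁ across the inner coil,
so the flux linkage is N₂Φ = N₂B₁A₂ = μ₀n₁N₂A₂·I₁, giving M = μ₀n₁N₂A₂.
A₂ = πr² = π(1.410×10^-2 m)² = 6.246×10^-4 m².
M = (4π×10⁻⁷)(3770)(59)(6.246×10^-4) = 1.746×10^-4 H.

M ≈ 175 μH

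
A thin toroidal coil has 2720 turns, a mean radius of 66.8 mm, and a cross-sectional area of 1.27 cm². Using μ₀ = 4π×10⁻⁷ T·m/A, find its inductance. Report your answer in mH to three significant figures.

For a thin toroid, L = μ₀N²A/(2πR).
L = (4π×10⁻⁷)(2720)²(1.270×10^-4) / (2π×6.680×10^-2 m) = 2.813×10^-3 H.

L ≈ 2.81 mH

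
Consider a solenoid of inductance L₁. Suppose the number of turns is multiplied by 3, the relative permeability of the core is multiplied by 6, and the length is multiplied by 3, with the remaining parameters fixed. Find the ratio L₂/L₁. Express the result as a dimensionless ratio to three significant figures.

L₂/L₁ = 18.0

For a solenoid, L ∝ μᵣN²A/ℓ.
L₂/L₁ = (3)^2 × (6) × (3)^-1 = 18.0.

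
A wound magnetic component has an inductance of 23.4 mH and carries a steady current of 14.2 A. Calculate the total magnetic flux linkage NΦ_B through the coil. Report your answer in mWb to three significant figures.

NΦ_B ≈ 332 mWb

From L = NΦ_B/I, the flux linkage is NΦ_B = LI.
NΦ_B = (2.340×10^-2 H)(14.2 A) = 0.3323 Wb.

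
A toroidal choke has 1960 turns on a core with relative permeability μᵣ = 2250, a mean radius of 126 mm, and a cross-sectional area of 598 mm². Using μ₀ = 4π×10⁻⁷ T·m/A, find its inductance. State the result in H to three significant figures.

For a thin toroid, L = μ₀μᵣN²A/(2πR).
L = (4π×10⁻⁷)(2250)(1960)²(5.980×10^-4) / (2π×0.126 m) = 8.2046 H.

L ≈ 8.20 H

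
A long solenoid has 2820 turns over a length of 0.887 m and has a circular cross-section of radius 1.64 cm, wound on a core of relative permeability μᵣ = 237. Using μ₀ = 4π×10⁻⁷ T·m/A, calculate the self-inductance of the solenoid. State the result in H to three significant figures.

L ≈ 2.26 H

A = πr² = π(1.640×10^-2 m)² = 8.450×10^-4 m².
For a long solenoid, L = μ₀μᵣN²A/ℓ.
L = (4π×10⁻⁷)(237)(2820)²(8.450×10^-4)/(0.887 m) = 2.256 H.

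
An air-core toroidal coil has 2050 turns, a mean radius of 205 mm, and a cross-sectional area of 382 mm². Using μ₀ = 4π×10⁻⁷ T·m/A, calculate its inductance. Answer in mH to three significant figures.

L ≈ 1.57 mH

For a thin toroid, L = μ₀N²A/(2πR).
L = (4π×10⁻⁷)(2050)²(3.820×10^-4) / (2π×0.205 m) = 1.566×10^-3 H.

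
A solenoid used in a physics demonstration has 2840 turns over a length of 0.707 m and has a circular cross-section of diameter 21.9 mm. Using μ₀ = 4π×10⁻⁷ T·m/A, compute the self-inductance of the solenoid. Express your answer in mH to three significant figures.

A = π(d/2)² = π(1.095×10^-2 m)² = 3.767×10^-4 m².
For a long solenoid, L = μ₀N²A/ℓ.
L = (4π×10⁻⁷)(2840)²(3.767×10^-4)/(0.707 m) = 5.400×10^-3 H.

L ≈ 5.40 mH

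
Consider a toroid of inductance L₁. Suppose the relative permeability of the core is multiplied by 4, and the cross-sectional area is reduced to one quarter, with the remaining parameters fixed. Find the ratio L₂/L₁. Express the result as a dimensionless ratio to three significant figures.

L₂/L₁ = 1.00

For a toroid, L ∝ μᵣN²A/R.
L₂/L₁ = (4) × (0.25) = 1.00.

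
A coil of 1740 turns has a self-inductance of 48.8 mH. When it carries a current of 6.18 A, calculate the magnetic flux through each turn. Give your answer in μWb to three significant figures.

From L = NΦ_B/I, the flux per turn is Φ_B = LI/N.
Φ_B = (4.880×10^-2 H)(6.18 A)/1740 = 1.733×10^-4 Wb.

Φ_B ≈ 173 μWb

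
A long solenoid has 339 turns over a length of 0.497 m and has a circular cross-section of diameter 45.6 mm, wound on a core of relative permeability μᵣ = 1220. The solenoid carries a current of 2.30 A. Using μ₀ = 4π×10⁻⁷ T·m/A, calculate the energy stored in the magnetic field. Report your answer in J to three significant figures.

A = π(d/2)² = π(2.280×10^-2 m)² = 1.633×10^-3 m².
L = μ₀μᵣN²A/ℓ = (4π×10⁻⁷)(1220)(339)²(1.633×10^-3)/(0.497) = 0.5789 H.
U = ½LI² = ½(0.5789)(2.30)² = 1.531 J.

U ≈ 1.53 J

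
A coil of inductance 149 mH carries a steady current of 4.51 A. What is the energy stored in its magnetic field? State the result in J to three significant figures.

Stored magnetic energy: U = ½LI².
U = ½(0.149 H)(4.51 A)² = 1.515 J.

U ≈ 1.52 J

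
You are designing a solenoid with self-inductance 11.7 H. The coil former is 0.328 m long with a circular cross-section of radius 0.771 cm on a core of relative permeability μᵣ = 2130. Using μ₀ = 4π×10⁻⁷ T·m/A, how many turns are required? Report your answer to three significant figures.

N ≈ 2770 turns

A = πr² = π(7.710×10^-3 m)² = 1.867×10^-4 m².
From L = μ₀μᵣN²A/ℓ, N = √(Lℓ / (μ₀μᵣA)).
N = √[(11.7)(0.328) / ((4π×10⁻⁷)(2130)×1.867×10^-4)] = √(7.677×10^6) ≈ 2770.8.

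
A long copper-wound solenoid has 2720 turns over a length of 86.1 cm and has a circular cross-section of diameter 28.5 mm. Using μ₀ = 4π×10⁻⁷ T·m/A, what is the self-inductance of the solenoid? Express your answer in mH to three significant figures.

A = π(d/2)² = π(1.425×10^-2 m)² = 6.379×10^-4 m².
For a long solenoid, L = μ₀N²A/ℓ.
L = (4π×10⁻⁷)(2720)²(6.379×10^-4)/(0.861 m) = 6.888×10^-3 H.

L ≈ 6.89 mH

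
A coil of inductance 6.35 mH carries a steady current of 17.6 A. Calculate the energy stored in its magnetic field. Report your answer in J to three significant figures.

Stored magnetic energy: U = ½LI².
U = ½(6.350×10^-3 H)(17.6 A)² = 0.98349 J.

U ≈ 0.983 J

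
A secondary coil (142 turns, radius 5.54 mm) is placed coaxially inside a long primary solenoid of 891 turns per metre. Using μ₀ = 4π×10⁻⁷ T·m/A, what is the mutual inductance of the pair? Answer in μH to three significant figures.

The outer solenoid produces a uniform field B₁ = μ₀n₁I₁ across the inner coil,
so the flux linkage is N₂Φ = N₂B₁A₂ = μ₀n₁N₂A₂·I₁, giving M = μ₀n₁N₂A₂.
A₂ = πr² = π(5.540×10^-3 m)² = 9.642×10^-5 m².
M = (4π×10⁻⁷)(891)(142)(9.642×10^-5) = 1.533×10^-5 H.

M ≈ 15.3 μH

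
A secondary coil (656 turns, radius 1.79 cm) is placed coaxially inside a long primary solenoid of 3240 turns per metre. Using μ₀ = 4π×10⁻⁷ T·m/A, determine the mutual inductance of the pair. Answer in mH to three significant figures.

M ≈ 2.69 mH

The outer solenoid produces a uniform field B₁ = μ₀n₁I₁ across the inner coil,
so the flux linkage is N₂Φ = N₂B₁A₂ = μ₀n₁N₂A₂·I₁, giving M = μ₀n₁N₂A₂.
A₂ = πr² = π(1.790×10^-2 m)² = 1.007×10^-3 m².
M = (4π×10⁻⁷)(3240)(656)(1.007×10^-3) = 2.689×10^-3 H.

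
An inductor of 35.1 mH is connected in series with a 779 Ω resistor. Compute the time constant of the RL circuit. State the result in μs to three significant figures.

τ = L/R = (3.510×10^-2 H)/(779 Ω) = 4.506×10^-5 s.

τ ≈ 45.1 μs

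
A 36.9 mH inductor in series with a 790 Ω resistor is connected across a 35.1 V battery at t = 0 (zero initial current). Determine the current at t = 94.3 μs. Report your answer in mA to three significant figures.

τ = L/R = 3.690×10^-2/790 = 4.671×10^-5 s; final current I_∞ = ε/R = 35.1/790 = 4.443×10^-2 A.
I(t) = I_∞(1 − e^(−t/τ)) with t/τ = 2.019.
I = (4.443×10^-2)(1 − e^(−2.019)) = 3.853×10^-2 A.

I ≈ 38.5 mA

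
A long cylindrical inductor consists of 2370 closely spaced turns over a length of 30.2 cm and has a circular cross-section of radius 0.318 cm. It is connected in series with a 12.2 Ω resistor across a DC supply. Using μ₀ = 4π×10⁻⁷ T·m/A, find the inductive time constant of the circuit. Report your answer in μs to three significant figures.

τ ≈ 60.9 μs

A = πr² = π(3.180×10^-3 m)² = 3.177×10^-5 m².
L = μ₀N²A/ℓ = (4π×10⁻⁷)(2370)²(3.177×10^-5)/(0.302) = 7.425×10^-4 H.
τ = L/R = (7.425×10^-4)/(12.2) = 6.086×10^-5 s.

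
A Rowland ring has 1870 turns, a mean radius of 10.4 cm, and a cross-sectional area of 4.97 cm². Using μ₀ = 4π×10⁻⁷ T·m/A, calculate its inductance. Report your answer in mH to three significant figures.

For a thin toroid, L = μ₀N²A/(2πR).
L = (4π×10⁻⁷)(1870)²(4.970×10^-4) / (2π×0.104 m) = 3.342×10^-3 H.

L ≈ 3.34 mH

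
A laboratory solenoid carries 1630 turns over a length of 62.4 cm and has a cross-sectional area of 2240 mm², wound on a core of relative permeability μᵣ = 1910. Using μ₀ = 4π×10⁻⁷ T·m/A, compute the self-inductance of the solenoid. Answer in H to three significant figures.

L ≈ 22.9 H

A = 2240 mm² = 2.240×10^-3 m².
For a long solenoid, L = μ₀μᵣN²A/ℓ.
L = (4π×10⁻⁷)(1910)(1630)²(2.240×10^-3)/(0.624 m) = 22.89 H.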